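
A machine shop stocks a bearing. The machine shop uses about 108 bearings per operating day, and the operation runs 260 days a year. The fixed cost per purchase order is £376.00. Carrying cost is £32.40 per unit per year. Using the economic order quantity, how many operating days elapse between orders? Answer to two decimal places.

T ≈ 7.48 days

Annual demand D = 108 × 260 = 28,080.
EOQ = √(2DS/H) = √(2 × 28,080 × 376 / 32.4) ≈ 807.30.
Cycle time = Q*/D × 260 = 807.30 / 28,080 × 260 ≈ 7.475 days.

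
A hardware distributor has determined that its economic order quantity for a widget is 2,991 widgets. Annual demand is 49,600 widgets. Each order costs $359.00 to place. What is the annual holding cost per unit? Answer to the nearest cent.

H ≈ $3.98

Invert the EOQ relation Q*² = 2DS/H.
From Q* = √(2DS/H): H = 2DS / Q*² = 2 × 49,600 × 359 / 2,991² = 3.9808.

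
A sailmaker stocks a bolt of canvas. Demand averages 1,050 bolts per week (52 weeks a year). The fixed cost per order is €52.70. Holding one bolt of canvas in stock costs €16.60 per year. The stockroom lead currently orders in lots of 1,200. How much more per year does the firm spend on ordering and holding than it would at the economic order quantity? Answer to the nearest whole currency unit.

Extra cost ≈ €2,584 per year

Annual demand D = 1,050 × 52 = 54,600.
EOQ = √(2DS/H) = √(2 × 54,600 × 52.7 / 16.6) ≈ 588.79.
Cost at Q* = (D/Q*)S + (Q*/2)H = √(2DSH) ≈ €9,773.96.
Cost at Q = 1,200: (54,600/1,200)×52.7 + (1,200/2)×16.6 = €2,397.85 + €9,960.00 = €12,357.85.
Excess = €12,357.85 − €9,773.96 = €2,583.89.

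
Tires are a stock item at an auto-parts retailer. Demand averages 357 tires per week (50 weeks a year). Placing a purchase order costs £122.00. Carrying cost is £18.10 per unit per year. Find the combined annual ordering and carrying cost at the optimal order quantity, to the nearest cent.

Annual demand D = 357 × 50 = 17,850.
The optimal lot size = √(2DS/H) = √(2 × 17,850 × 122 / 18.1) ≈ 490.54.
At Q*, ordering cost (D/Q*)S equals holding cost (Q*/2)H, each = √(DSH/2).
Minimum total = √(2DSH) = √(2 × 17,850 × 122 × 18.1) ≈ 8878.780.

TC* ≈ £8,878.78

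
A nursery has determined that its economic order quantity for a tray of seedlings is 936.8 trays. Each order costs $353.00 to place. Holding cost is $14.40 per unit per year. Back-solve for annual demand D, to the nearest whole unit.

D ≈ 17,900 trays per year

Squaring Q* = √(2DS/H) gives Q*² = 2DS/H.
From Q* = √(2DS/H): D = Q*²H / (2S) = 936.8² × 14.4 / (2 × 353) = 17899.939.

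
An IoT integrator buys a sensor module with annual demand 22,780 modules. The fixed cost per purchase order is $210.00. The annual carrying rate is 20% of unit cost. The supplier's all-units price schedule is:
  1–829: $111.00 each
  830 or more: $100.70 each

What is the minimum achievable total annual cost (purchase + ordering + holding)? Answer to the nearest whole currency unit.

Holding cost per unit per year at price C is H = 0.20·C.
Candidates are each tier's EOQ (if it falls in that tier) and each price-break quantity.
EOQ at $111.00 = 656.5 (feasible in tier 1): TC = 22,780×$111.00 + (22,780/656.5)×210 + (656.5/2)×0.20×$111.00 = $2,543,153.97.
EOQ at $100.70 = 689.2 < 830, so use break Q=830: TC = 22,780×$100.70 + (22,780/830.0)×210 + (830.0/2)×0.20×$100.70 = $2,308,067.71.
Lowest total cost among the candidates is at Q = 830.0.

TC* ≈ $2,308,068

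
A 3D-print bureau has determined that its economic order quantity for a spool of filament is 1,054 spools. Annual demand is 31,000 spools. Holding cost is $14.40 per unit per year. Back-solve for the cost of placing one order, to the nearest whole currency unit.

The basic EOQ model gives Q* = √(2DS/H); rearrange for the unknown.
From Q* = √(2DS/H): S = Q*²H / (2D) = 1,054² × 14.4 / (2 × 31,000) = 258.0192.

S ≈ $258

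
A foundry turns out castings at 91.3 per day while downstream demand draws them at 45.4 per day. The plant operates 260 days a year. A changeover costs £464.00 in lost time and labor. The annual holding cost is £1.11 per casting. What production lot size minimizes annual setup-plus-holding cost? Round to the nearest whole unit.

Q* ≈ 4,431 castings

Annual demand D = 45.4 × 260 = 11,804.
Production build-up factor (1 − d/p) = 1 − 45.4/91.3 = 0.5027.
Q* = √(2DS / (H(1 − d/p))) = √(2 × 11,804 × 464 / (1.11 × 0.5027)).
= √(10,954,112 / 0.558) ≈ 4430.535.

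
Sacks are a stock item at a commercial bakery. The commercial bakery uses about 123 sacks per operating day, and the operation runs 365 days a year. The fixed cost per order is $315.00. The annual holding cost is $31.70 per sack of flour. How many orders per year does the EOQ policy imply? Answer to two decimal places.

Annual demand D = 123 × 365 = 44,895.
The optimal lot size = √(2DS/H) = √(2 × 44,895 × 315 / 31.7) ≈ 944.58.
Orders per year = D / Q* = 44,895 / 944.58 ≈ 47.529.

N ≈ 47.53 orders per year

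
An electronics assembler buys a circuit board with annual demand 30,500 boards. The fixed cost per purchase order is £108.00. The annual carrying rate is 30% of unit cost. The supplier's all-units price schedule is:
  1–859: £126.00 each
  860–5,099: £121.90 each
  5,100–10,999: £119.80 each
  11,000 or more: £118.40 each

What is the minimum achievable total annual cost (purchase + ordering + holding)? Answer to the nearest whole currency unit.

TC* ≈ £3,737,505

Holding cost per unit per year at price C is H = 0.30·C.
Evaluate total cost at each tier's feasible EOQ or, if the EOQ is below the tier, at the tier's minimum quantity.
EOQ at £126.00 = 417.5 (feasible in tier 1): TC = 30,500×£126.00 + (30,500/417.5)×108 + (417.5/2)×0.30×£126.00 = £3,858,780.57.
EOQ at £121.90 = 424.4 < 860, so use break Q=860: TC = 30,500×£121.90 + (30,500/860.0)×108 + (860.0/2)×0.30×£121.90 = £3,737,505.33.
EOQ at £119.80 = 428.1 < 5100, so use break Q=5100: TC = 30,500×£119.80 + (30,500/5100.0)×108 + (5100.0/2)×0.30×£119.80 = £3,746,192.88.
EOQ at £118.40 = 430.7 < 11000, so use break Q=11000: TC = 30,500×£118.40 + (30,500/11000.0)×108 + (11000.0/2)×0.30×£118.40 = £3,806,859.45.
Lowest total cost among the candidates is at Q = 860.0.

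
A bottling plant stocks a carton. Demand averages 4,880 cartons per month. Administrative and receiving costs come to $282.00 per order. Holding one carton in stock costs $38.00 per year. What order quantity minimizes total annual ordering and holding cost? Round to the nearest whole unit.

Annual demand D = 4,880 × 12 = 58,560.
EOQ = √(2DS / H) = √(2 × 58,560 × 282 / 38).
= √(33,027,840 / 38) = √869,153.6842 ≈ 932.284.

Q* ≈ 932 cartons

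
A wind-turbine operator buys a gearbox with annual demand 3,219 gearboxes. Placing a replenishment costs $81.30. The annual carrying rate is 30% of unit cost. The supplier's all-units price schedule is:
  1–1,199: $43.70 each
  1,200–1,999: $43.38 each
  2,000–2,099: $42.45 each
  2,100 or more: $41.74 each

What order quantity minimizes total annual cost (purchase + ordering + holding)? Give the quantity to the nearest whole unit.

Q* ≈ 200 gearboxes

Holding cost per unit per year at price C is H = 0.30·C.
For each price level, check whether its EOQ is feasible; otherwise the best quantity at that price is the breakpoint.
EOQ at $43.70 = 199.8 (feasible in tier 1): TC = 3,219×$43.70 + (3,219/199.8)×81.3 + (199.8/2)×0.30×$43.70 = $143,289.82.
EOQ at $43.38 = 200.5 < 1200, so use break Q=1200: TC = 3,219×$43.38 + (3,219/1200.0)×81.3 + (1200.0/2)×0.30×$43.38 = $147,666.71.
EOQ at $42.45 = 202.7 < 2000, so use break Q=2000: TC = 3,219×$42.45 + (3,219/2000.0)×81.3 + (2000.0/2)×0.30×$42.45 = $149,512.40.
EOQ at $41.74 = 204.4 < 2100, so use break Q=2100: TC = 3,219×$41.74 + (3,219/2100.0)×81.3 + (2100.0/2)×0.30×$41.74 = $147,633.78.
Lowest total cost is $143,289.82 at Q = 199.8.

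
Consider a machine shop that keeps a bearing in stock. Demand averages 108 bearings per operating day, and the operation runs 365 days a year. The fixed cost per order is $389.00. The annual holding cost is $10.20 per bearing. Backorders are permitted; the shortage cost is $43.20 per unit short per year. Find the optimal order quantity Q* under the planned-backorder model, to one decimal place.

Annual demand D = 108 × 365 = 39,420.
With planned backorders, Q* = √(2DS/H) · √((H+B)/B).
√(2DS/H) = √(2 × 39,420 × 389 / 10.2) = 1733.996.
√((H+B)/B) = √((10.2+43.2)/43.2) = 1.1118.
Q* ≈ 1927.866.

Q* ≈ 1,927.9 bearings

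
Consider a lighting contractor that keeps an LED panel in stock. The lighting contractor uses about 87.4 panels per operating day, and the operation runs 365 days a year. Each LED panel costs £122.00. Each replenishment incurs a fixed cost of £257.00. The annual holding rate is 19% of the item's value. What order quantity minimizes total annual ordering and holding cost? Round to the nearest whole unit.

Q* ≈ 841 panels

Annual demand D = 87.4 × 365 = 31,901.
Holding cost H = 0.19 × £122.00 = £23.1800 per unit per year.
EOQ = √(2DS / H) = √(2 × 31,901 × 257 / 23.18).
= √(16,397,114 / 23.18) = √707,381.9672 ≈ 841.060.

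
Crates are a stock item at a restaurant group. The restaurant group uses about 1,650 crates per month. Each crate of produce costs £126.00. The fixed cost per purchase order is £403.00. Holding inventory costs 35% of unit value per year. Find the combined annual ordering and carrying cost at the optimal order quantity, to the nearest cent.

TC* ≈ £26,528.91

Annual demand D = 1,650 × 12 = 19,800.
Holding cost H = 0.35 × £126.00 = £44.1000 per unit per year.
The optimal lot size = √(2DS/H) = √(2 × 19,800 × 403 / 44.1) ≈ 601.56.
At the optimum the two cost components are equal, so total cost = 2·(Q*/2)H = Q*·H.
Minimum total = √(2DSH) = √(2 × 19,800 × 403 × 44.1) ≈ 26528.910.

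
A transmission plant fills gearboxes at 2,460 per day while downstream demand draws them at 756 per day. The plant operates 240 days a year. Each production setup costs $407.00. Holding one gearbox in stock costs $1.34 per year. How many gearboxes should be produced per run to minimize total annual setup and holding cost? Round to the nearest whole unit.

Annual demand D = 756 × 240 = 181,440.
Production build-up factor (1 − d/p) = 1 − 756/2,460 = 0.6927.
Q* = √(2DS / (H(1 − d/p))) = √(2 × 181,440 × 407 / (1.34 × 0.6927)).
= √(147,692,160 / 0.9282) ≈ 12614.182.

Q* ≈ 12,614 gearboxes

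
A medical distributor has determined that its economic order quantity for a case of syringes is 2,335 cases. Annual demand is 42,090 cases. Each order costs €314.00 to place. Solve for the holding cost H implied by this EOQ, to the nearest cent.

Invert the EOQ relation Q*² = 2DS/H.
From Q* = √(2DS/H): H = 2DS / Q*² = 2 × 42,090 × 314 / 2,335² = 4.8480.

H ≈ €4.85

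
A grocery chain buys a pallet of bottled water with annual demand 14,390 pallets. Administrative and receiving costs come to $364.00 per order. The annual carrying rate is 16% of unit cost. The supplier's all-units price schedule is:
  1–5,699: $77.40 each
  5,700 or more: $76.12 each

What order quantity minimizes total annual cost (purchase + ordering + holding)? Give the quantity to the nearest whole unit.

Holding cost per unit per year at price C is H = 0.16·C.
For each price level, check whether its EOQ is feasible; otherwise the best quantity at that price is the breakpoint.
EOQ at $77.40 = 919.7 (feasible in tier 1): TC = 14,390×$77.40 + (14,390/919.7)×364 + (919.7/2)×0.16×$77.40 = $1,125,176.07.
EOQ at $76.12 = 927.4 < 5700, so use break Q=5700: TC = 14,390×$76.12 + (14,390/5700.0)×364 + (5700.0/2)×0.16×$76.12 = $1,130,996.46.
Lowest total cost is $1,125,176.07 at Q = 919.7.

Q* ≈ 920 pallets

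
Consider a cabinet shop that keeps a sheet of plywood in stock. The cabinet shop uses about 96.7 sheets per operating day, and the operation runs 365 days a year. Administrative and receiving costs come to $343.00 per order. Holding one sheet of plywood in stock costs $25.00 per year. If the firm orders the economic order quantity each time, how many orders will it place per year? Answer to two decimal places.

Annual demand D = 96.7 × 365 = 35,295.5.
EOQ = √(2DS/H) = √(2 × 35,295.5 × 343 / 25) ≈ 984.13.
Orders per year = D / Q* = 35,295.5 / 984.13 ≈ 35.865.

N ≈ 35.86 orders per year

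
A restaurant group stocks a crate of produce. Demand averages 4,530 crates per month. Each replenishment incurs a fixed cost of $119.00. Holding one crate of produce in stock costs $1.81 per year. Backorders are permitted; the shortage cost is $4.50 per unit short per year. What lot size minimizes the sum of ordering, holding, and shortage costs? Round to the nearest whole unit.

Annual demand D = 4,530 × 12 = 54,360.
With planned backorders, Q* = √(2DS/H) · √((H+B)/B).
√(2DS/H) = √(2 × 54,360 × 119 / 1.81) = 2673.554.
√((H+B)/B) = √((1.81+4.5)/4.5) = 1.1842.
Q* ≈ 3165.901.

Q* ≈ 3,166 crates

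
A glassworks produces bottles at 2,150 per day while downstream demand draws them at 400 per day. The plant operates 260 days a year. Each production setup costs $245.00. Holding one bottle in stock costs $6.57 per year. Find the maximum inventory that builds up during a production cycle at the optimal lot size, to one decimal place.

I_max ≈ 2,512.6 bottles

Annual demand D = 400 × 260 = 104,000.
Production build-up factor (1 − d/p) = 1 − 400/2,150 = 0.8140.
Q* = √(2DS / (H(1 − d/p))) = √(2 × 104,000 × 245 / (6.57 × 0.8140)).
= √(50,960,000 / 5.3477) ≈ 3086.969.
Maximum inventory = Q*(1 − d/p) = 3086.969 × 0.8140 ≈ 2512.649.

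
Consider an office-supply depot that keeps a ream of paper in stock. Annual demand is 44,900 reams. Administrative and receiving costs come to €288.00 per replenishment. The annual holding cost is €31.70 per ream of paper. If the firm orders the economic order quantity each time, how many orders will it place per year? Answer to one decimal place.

Q* = √(2DS/H) = √(2 × 44,900 × 288 / 31.7) ≈ 903.24.
Orders per year = D / Q* = 44,900 / 903.24 ≈ 49.710.

N ≈ 49.7 orders per year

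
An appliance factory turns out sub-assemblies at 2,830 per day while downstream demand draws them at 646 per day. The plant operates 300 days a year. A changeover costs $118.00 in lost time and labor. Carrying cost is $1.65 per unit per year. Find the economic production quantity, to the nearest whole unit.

Annual demand D = 646 × 300 = 193,800.
Production build-up factor (1 − d/p) = 1 − 646/2,830 = 0.7717.
Q* = √(2DS / (H(1 − d/p))) = √(2 × 193,800 × 118 / (1.65 × 0.7717)).
= √(45,736,800 / 1.2734) ≈ 5993.187.

Q* ≈ 5,993 sub-assemblies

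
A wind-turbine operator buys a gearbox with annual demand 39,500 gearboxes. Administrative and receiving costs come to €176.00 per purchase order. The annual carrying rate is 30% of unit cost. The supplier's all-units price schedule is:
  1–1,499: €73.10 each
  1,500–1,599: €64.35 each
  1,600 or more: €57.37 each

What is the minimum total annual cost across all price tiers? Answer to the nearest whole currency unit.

Holding cost per unit per year at price C is H = 0.30·C.
Candidates are each tier's EOQ (if it falls in that tier) and each price-break quantity.
EOQ at €73.10 = 796.3 (feasible in tier 1): TC = 39,500×€73.10 + (39,500/796.3)×176 + (796.3/2)×0.30×€73.10 = €2,904,911.81.
EOQ at €64.35 = 848.7 < 1500, so use break Q=1500: TC = 39,500×€64.35 + (39,500/1500.0)×176 + (1500.0/2)×0.30×€64.35 = €2,560,938.42.
EOQ at €57.37 = 898.8 < 1600, so use break Q=1600: TC = 39,500×€57.37 + (39,500/1600.0)×176 + (1600.0/2)×0.30×€57.37 = €2,284,228.80.
Lowest total cost among the candidates is at Q = 1600.0.

TC* ≈ €2,284,229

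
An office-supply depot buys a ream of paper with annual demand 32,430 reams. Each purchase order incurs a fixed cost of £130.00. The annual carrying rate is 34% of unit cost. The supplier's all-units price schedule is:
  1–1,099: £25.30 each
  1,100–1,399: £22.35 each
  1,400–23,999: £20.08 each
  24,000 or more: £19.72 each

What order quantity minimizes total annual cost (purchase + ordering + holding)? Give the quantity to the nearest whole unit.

Holding cost per unit per year at price C is H = 0.34·C.
For each price level, check whether its EOQ is feasible; otherwise the best quantity at that price is the breakpoint.
EOQ at £25.30 = 990.1 (feasible in tier 1): TC = 32,430×£25.30 + (32,430/990.1)×130 + (990.1/2)×0.34×£25.30 = £828,995.47.
EOQ at £22.35 = 1053.4 < 1100, so use break Q=1100: TC = 32,430×£22.35 + (32,430/1100.0)×130 + (1100.0/2)×0.34×£22.35 = £732,822.59.
EOQ at £20.08 = 1111.3 < 1400, so use break Q=1400: TC = 32,430×£20.08 + (32,430/1400.0)×130 + (1400.0/2)×0.34×£20.08 = £658,984.80.
EOQ at £19.72 = 1121.4 < 24000, so use break Q=24000: TC = 32,430×£19.72 + (32,430/24000.0)×130 + (24000.0/2)×0.34×£19.72 = £720,152.86.
Lowest total cost is £658,984.80 at Q = 1400.0.

Q* ≈ 1,400 reams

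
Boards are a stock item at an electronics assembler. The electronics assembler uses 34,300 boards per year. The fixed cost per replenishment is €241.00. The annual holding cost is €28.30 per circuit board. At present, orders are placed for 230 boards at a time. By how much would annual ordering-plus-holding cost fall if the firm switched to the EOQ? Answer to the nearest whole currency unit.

Extra cost ≈ €17,565 per year

EOQ = √(2DS/H) = √(2 × 34,300 × 241 / 28.3) ≈ 764.32.
Cost at Q* = (D/Q*)S + (Q*/2)H = √(2DSH) ≈ €21,630.36.
Cost at Q = 230: (34,300/230)×241 + (230/2)×28.3 = €35,940.43 + €3,254.50 = €39,194.93.
Excess = €39,194.93 − €21,630.36 = €17,564.57.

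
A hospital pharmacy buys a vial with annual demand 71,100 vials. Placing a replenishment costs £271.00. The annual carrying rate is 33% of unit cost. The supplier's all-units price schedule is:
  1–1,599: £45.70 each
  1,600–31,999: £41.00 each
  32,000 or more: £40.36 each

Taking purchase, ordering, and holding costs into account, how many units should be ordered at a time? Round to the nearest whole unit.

Holding cost per unit per year at price C is H = 0.33·C.
For each price level, check whether its EOQ is feasible; otherwise the best quantity at that price is the breakpoint.
EOQ at £45.70 = 1598.5 (feasible in tier 1): TC = 71,100×£45.70 + (71,100/1598.5)×271 + (1598.5/2)×0.33×£45.70 = £3,273,377.35.
EOQ at £41.00 = 1687.7 (feasible in tier 2): TC = 71,100×£41.00 + (71,100/1687.7)×271 + (1687.7/2)×0.33×£41.00 = £2,937,934.07.
EOQ at £40.36 = 1701.0 < 32000, so use break Q=32000: TC = 71,100×£40.36 + (71,100/32000.0)×271 + (32000.0/2)×0.33×£40.36 = £3,083,298.93.
Lowest total cost is £2,937,934.07 at Q = 1687.7.

Q* ≈ 1,688 vials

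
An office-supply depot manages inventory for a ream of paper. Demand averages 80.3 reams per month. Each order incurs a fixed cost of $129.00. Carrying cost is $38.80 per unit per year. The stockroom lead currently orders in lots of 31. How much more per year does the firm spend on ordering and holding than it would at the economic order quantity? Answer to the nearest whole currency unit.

Annual demand D = 80.3 × 12 = 963.6.
EOQ = √(2DS/H) = √(2 × 963.6 × 129 / 38.8) ≈ 80.05.
Cost at Q* = (D/Q*)S + (Q*/2)H = √(2DSH) ≈ $3,105.80.
Cost at Q = 31: (963.6/31)×129 + (31/2)×38.8 = $4,009.82 + $601.40 = $4,611.22.
Excess = $4,611.22 − $3,105.80 = $1,505.41.

Extra cost ≈ $1,505 per year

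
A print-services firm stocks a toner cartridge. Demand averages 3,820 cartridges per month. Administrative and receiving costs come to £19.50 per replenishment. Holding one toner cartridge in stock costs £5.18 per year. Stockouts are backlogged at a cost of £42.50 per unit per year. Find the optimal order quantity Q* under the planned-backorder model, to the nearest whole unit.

Q* ≈ 622 cartridges

Annual demand D = 3,820 × 12 = 45,840.
With planned backorders, Q* = √(2DS/H) · √((H+B)/B).
√(2DS/H) = √(2 × 45,840 × 19.5 / 5.18) = 587.475.
√((H+B)/B) = √((5.18+42.5)/42.5) = 1.0592.
Q* ≈ 622.248.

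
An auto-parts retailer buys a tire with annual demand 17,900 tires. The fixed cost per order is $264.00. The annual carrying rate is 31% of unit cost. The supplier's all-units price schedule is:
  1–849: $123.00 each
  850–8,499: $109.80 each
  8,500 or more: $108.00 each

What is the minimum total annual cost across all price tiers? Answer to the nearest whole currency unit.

Holding cost per unit per year at price C is H = 0.31·C.
For each price level, check whether its EOQ is feasible; otherwise the best quantity at that price is the breakpoint.
EOQ at $123.00 = 497.9 (feasible in tier 1): TC = 17,900×$123.00 + (17,900/497.9)×264 + (497.9/2)×0.31×$123.00 = $2,220,683.53.
EOQ at $109.80 = 526.9 < 850, so use break Q=850: TC = 17,900×$109.80 + (17,900/850.0)×264 + (850.0/2)×0.31×$109.80 = $1,985,445.68.
EOQ at $108.00 = 531.3 < 8500, so use break Q=8500: TC = 17,900×$108.00 + (17,900/8500.0)×264 + (8500.0/2)×0.31×$108.00 = $2,076,045.95.
Lowest total cost among the candidates is at Q = 850.0.

TC* ≈ $1,985,446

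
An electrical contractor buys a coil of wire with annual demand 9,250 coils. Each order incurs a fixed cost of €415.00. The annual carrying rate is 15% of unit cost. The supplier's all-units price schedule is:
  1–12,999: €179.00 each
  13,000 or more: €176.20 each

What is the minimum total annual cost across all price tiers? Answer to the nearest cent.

TC* ≈ €1,670,107.61

Holding cost per unit per year at price C is H = 0.15·C.
For each price level, check whether its EOQ is feasible; otherwise the best quantity at that price is the breakpoint.
EOQ at €179.00 = 534.7 (feasible in tier 1): TC = 9,250×€179.00 + (9,250/534.7)×415 + (534.7/2)×0.15×€179.00 = €1,670,107.61.
EOQ at €176.20 = 539.0 < 13000, so use break Q=13000: TC = 9,250×€176.20 + (9,250/13000.0)×415 + (13000.0/2)×0.15×€176.20 = €1,801,940.29.
Lowest total cost among the candidates is at Q = 534.7.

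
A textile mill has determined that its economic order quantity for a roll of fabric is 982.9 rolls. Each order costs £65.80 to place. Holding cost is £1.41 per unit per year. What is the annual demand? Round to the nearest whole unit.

Squaring Q* = √(2DS/H) gives Q*² = 2DS/H.
From Q* = √(2DS/H): D = Q*²H / (2S) = 982.9² × 1.41 / (2 × 65.8) = 10350.990.

D ≈ 10,351 rolls per year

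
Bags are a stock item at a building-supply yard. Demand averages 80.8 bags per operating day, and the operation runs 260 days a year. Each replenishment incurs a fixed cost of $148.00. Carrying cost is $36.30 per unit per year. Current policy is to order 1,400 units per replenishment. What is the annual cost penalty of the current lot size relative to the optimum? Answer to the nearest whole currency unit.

Annual demand D = 80.8 × 260 = 21,008.
EOQ = √(2DS/H) = √(2 × 21,008 × 148 / 36.3) ≈ 413.89.
Cost at Q* = (D/Q*)S + (Q*/2)H = √(2DSH) ≈ $15,024.21.
Cost at Q = 1,400: (21,008/1,400)×148 + (1,400/2)×36.3 = $2,220.85 + $25,410.00 = $27,630.85.
Excess = $27,630.85 − $15,024.21 = $12,606.64.

Extra cost ≈ $12,607 per year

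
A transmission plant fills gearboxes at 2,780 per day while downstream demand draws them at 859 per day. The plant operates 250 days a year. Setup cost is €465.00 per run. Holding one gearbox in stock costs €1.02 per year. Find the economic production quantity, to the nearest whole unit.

Annual demand D = 859 × 250 = 214,750.
Production build-up factor (1 − d/p) = 1 − 859/2,780 = 0.6910.
Q* = √(2DS / (H(1 − d/p))) = √(2 × 214,750 × 465 / (1.02 × 0.6910)).
= √(199,717,500 / 0.7048) ≈ 16833.200.

Q* ≈ 16,833 gearboxes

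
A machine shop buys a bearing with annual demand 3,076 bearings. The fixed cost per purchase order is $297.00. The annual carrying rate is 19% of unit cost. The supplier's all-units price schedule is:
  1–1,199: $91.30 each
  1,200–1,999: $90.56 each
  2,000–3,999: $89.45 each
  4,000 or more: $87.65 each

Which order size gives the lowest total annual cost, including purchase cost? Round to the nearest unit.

Q* ≈ 325 bearings

Holding cost per unit per year at price C is H = 0.19·C.
Candidates are each tier's EOQ (if it falls in that tier) and each price-break quantity.
EOQ at $91.30 = 324.5 (feasible in tier 1): TC = 3,076×$91.30 + (3,076/324.5)×297 + (324.5/2)×0.19×$91.30 = $286,468.67.
EOQ at $90.56 = 325.9 < 1200, so use break Q=1200: TC = 3,076×$90.56 + (3,076/1200.0)×297 + (1200.0/2)×0.19×$90.56 = $289,647.71.
EOQ at $89.45 = 327.9 < 2000, so use break Q=2000: TC = 3,076×$89.45 + (3,076/2000.0)×297 + (2000.0/2)×0.19×$89.45 = $292,600.49.
EOQ at $87.65 = 331.2 < 4000, so use break Q=4000: TC = 3,076×$87.65 + (3,076/4000.0)×297 + (4000.0/2)×0.19×$87.65 = $303,146.79.
Lowest total cost is $286,468.67 at Q = 324.5.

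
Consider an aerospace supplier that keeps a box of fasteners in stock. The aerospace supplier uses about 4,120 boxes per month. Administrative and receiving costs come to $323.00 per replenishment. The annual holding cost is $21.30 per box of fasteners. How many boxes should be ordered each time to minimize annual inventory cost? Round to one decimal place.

Annual demand D = 4,120 × 12 = 49,440.
EOQ = √(2DS / H) = √(2 × 49,440 × 323 / 21.3).
= √(31,938,240 / 21.3) = √1,499,447.8873 ≈ 1224.519.

Q* ≈ 1,224.5 boxes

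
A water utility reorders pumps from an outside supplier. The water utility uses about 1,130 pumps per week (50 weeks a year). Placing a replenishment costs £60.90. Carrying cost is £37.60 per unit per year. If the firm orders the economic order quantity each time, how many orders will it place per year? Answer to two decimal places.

N ≈ 132.07 orders per year

Annual demand D = 1,130 × 50 = 56,500.
The optimal lot size = √(2DS/H) = √(2 × 56,500 × 60.9 / 37.6) ≈ 427.81.
Orders per year = D / Q* = 56,500 / 427.81 ≈ 132.067.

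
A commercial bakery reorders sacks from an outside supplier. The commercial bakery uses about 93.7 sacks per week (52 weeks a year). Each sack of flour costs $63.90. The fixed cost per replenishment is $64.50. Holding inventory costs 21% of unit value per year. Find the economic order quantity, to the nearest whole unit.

Q* ≈ 216 sacks

Annual demand D = 93.7 × 52 = 4,872.4.
Holding cost H = 0.21 × $63.90 = $13.4190 per unit per year.
EOQ = √(2DS / H) = √(2 × 4,872.4 × 64.5 / 13.419).
= √(628,539.6 / 13.419) = √46,839.526 ≈ 216.424.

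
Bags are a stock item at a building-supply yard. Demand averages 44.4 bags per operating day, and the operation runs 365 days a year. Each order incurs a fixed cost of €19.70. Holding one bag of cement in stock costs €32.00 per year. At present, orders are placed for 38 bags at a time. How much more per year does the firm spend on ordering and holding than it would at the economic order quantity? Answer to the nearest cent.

Annual demand D = 44.4 × 365 = 16,206.
EOQ = √(2DS/H) = √(2 × 16,206 × 19.7 / 32) ≈ 141.26.
Cost at Q* = (D/Q*)S + (Q*/2)H = √(2DSH) ≈ €4,520.24.
Cost at Q = 38: (16,206/38)×19.7 + (38/2)×32 = €8,401.53 + €608.00 = €9,009.53.
Excess = €9,009.53 − €4,520.24 = €4,489.30.

Extra cost ≈ €4,489.30 per year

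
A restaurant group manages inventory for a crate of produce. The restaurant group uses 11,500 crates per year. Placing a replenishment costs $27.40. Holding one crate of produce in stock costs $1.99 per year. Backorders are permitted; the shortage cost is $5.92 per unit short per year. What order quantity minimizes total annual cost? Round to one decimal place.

With planned backorders, Q* = √(2DS/H) · √((H+B)/B).
√(2DS/H) = √(2 × 11,500 × 27.4 / 1.99) = 562.746.
√((H+B)/B) = √((1.99+5.92)/5.92) = 1.1559.
Q* ≈ 650.489.

Q* ≈ 650.5 crates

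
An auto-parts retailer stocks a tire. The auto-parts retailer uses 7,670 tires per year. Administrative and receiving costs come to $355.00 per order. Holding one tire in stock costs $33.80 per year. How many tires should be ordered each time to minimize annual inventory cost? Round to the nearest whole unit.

Q* ≈ 401 tires

EOQ = √(2DS / H) = √(2 × 7,670 × 355 / 33.8).
= √(5,445,700 / 33.8) = √161,115.3846 ≈ 401.392.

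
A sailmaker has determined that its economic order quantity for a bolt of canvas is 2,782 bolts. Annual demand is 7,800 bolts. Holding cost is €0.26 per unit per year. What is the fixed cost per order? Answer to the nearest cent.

S ≈ €128.99

Squaring Q* = √(2DS/H) gives Q*² = 2DS/H.
From Q* = √(2DS/H): S = Q*²H / (2D) = 2,782² × 0.26 / (2 × 7,800) = 128.9921.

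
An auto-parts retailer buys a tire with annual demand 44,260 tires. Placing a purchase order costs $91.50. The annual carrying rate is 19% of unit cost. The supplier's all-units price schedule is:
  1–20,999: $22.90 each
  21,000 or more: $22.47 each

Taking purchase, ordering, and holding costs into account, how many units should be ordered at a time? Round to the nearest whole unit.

Holding cost per unit per year at price C is H = 0.19·C.
For each price level, check whether its EOQ is feasible; otherwise the best quantity at that price is the breakpoint.
EOQ at $22.90 = 1364.4 (feasible in tier 1): TC = 44,260×$22.90 + (44,260/1364.4)×91.5 + (1364.4/2)×0.19×$22.90 = $1,019,490.44.
EOQ at $22.47 = 1377.4 < 21000, so use break Q=21000: TC = 44,260×$22.47 + (44,260/21000.0)×91.5 + (21000.0/2)×0.19×$22.47 = $1,039,542.70.
Lowest total cost is $1,019,490.44 at Q = 1364.4.

Q* ≈ 1,364 tires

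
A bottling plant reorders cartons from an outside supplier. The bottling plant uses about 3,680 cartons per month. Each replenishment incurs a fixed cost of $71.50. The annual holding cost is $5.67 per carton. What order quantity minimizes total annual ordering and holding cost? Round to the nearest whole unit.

Q* ≈ 1,055 cartons

Annual demand D = 3,680 × 12 = 44,160.
EOQ = √(2DS / H) = √(2 × 44,160 × 71.5 / 5.67).
= √(6,314,880 / 5.67) = √1,113,735.4497 ≈ 1055.337.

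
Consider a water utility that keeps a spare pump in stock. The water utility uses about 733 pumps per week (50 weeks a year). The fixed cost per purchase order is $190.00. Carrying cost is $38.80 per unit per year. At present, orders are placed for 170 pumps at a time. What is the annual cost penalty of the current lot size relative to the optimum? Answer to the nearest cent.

Annual demand D = 733 × 50 = 36,650.
EOQ = √(2DS/H) = √(2 × 36,650 × 190 / 38.8) ≈ 599.12.
Cost at Q* = (D/Q*)S + (Q*/2)H = √(2DSH) ≈ $23,245.81.
Cost at Q = 170: (36,650/170)×190 + (170/2)×38.8 = $40,961.76 + $3,298.00 = $44,259.76.
Excess = $44,259.76 − $23,245.81 = $21,013.96.

Extra cost ≈ $21,013.96 per year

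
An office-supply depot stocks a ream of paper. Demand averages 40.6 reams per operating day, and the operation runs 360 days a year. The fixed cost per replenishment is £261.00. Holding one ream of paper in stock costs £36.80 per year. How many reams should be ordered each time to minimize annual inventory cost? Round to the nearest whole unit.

Q* ≈ 455 reams

Annual demand D = 40.6 × 360 = 14,616.
EOQ = √(2DS / H) = √(2 × 14,616 × 261 / 36.8).
= √(7,629,552 / 36.8) = √207,324.7826 ≈ 455.329.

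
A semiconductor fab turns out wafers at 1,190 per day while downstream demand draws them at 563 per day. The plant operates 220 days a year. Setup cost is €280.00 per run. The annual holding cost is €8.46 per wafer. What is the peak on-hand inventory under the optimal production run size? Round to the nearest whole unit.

Annual demand D = 563 × 220 = 123,860.
Production build-up factor (1 − d/p) = 1 − 563/1,190 = 0.5269.
Q* = √(2DS / (H(1 − d/p))) = √(2 × 123,860 × 280 / (8.46 × 0.5269)).
= √(69,361,600 / 4.4575) ≈ 3944.701.
Maximum inventory = Q*(1 − d/p) = 3944.701 × 0.5269 ≈ 2078.426.

I_max ≈ 2,078 wafers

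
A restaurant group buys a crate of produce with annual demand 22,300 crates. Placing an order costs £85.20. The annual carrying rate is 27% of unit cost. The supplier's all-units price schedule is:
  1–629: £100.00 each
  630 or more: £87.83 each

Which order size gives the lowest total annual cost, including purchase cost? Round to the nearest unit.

Q* ≈ 630 crates

Holding cost per unit per year at price C is H = 0.27·C.
Candidates are each tier's EOQ (if it falls in that tier) and each price-break quantity.
EOQ at £100.00 = 375.2 (feasible in tier 1): TC = 22,300×£100.00 + (22,300/375.2)×85.2 + (375.2/2)×0.27×£100.00 = £2,240,129.06.
EOQ at £87.83 = 400.3 < 630, so use break Q=630: TC = 22,300×£87.83 + (22,300/630.0)×85.2 + (630.0/2)×0.27×£87.83 = £1,969,094.75.
Lowest total cost is £1,969,094.75 at Q = 630.0.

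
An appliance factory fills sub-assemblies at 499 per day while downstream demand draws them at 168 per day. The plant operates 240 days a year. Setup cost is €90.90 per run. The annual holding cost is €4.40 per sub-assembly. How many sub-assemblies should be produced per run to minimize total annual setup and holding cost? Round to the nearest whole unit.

Q* ≈ 1,585 sub-assemblies

Annual demand D = 168 × 240 = 40,320.
Production build-up factor (1 − d/p) = 1 − 168/499 = 0.6633.
Q* = √(2DS / (H(1 − d/p))) = √(2 × 40,320 × 90.9 / (4.4 × 0.6633)).
= √(7,330,176 / 2.9186) ≈ 1584.773.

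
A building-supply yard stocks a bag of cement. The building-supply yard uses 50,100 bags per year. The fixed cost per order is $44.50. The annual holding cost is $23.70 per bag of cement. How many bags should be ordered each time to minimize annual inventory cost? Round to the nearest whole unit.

Q* ≈ 434 bags

EOQ = √(2DS / H) = √(2 × 50,100 × 44.5 / 23.7).
= √(4,458,900 / 23.7) = √188,139.2405 ≈ 433.750.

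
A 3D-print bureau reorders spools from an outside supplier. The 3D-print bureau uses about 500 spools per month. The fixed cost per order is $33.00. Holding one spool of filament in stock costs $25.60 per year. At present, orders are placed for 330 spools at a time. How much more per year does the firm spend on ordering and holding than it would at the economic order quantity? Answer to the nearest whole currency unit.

Extra cost ≈ $1,640 per year

Annual demand D = 500 × 12 = 6,000.
EOQ = √(2DS/H) = √(2 × 6,000 × 33 / 25.6) ≈ 124.37.
Cost at Q* = (D/Q*)S + (Q*/2)H = √(2DSH) ≈ $3,183.96.
Cost at Q = 330: (6,000/330)×33 + (330/2)×25.6 = $600.00 + $4,224.00 = $4,824.00.
Excess = $4,824.00 − $3,183.96 = $1,640.04.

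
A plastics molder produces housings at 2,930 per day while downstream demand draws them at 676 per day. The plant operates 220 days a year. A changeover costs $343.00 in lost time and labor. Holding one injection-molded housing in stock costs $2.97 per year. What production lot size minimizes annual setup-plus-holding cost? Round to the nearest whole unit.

Annual demand D = 676 × 220 = 148,720.
Production build-up factor (1 − d/p) = 1 − 676/2,930 = 0.7693.
Q* = √(2DS / (H(1 − d/p))) = √(2 × 148,720 × 343 / (2.97 × 0.7693)).
= √(102,021,920 / 2.2848) ≈ 6682.291.

Q* ≈ 6,682 housings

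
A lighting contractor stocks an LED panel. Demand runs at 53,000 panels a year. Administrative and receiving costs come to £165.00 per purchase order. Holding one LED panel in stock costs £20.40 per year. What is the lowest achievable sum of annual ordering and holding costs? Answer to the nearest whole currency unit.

EOQ = √(2DS/H) = √(2 × 53,000 × 165 / 20.4) ≈ 925.93.
At Q*, ordering cost (D/Q*)S equals holding cost (Q*/2)H, each = √(DSH/2).
Minimum total = √(2DSH) = √(2 × 53,000 × 165 × 20.4) ≈ 18889.044.

TC* ≈ £18,889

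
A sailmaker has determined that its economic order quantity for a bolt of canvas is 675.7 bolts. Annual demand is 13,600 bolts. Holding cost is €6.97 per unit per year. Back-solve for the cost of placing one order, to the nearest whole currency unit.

S ≈ €117

Squaring Q* = √(2DS/H) gives Q*² = 2DS/H.
From Q* = √(2DS/H): S = Q*²H / (2D) = 675.7² × 6.97 / (2 × 13,600) = 116.9962.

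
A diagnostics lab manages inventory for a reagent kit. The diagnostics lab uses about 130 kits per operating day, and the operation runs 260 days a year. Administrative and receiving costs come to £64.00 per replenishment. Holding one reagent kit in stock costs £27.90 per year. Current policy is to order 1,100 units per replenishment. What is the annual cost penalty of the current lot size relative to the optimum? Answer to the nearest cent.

Extra cost ≈ £6,324.89 per year

Annual demand D = 130 × 260 = 33,800.
EOQ = √(2DS/H) = √(2 × 33,800 × 64 / 27.9) ≈ 393.79.
Cost at Q* = (D/Q*)S + (Q*/2)H = √(2DSH) ≈ £10,986.65.
Cost at Q = 1,100: (33,800/1,100)×64 + (1,100/2)×27.9 = £1,966.55 + £15,345.00 = £17,311.55.
Excess = £17,311.55 − £10,986.65 = £6,324.89.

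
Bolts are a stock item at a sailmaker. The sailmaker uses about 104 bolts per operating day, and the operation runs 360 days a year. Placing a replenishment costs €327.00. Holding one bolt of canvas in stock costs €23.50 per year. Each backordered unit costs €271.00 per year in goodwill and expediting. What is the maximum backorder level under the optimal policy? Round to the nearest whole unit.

Annual demand D = 104 × 360 = 37,440.
With planned backorders, Q* = √(2DS/H) · √((H+B)/B).
√(2DS/H) = √(2 × 37,440 × 327 / 23.5) = 1020.758.
√((H+B)/B) = √((23.5+271)/271) = 1.0425.
Q* ≈ 1064.096.
S* = Q* · H/(H+B) = 1064.096 × 23.5/294.5 ≈ 84.911.

S* ≈ 85 bolts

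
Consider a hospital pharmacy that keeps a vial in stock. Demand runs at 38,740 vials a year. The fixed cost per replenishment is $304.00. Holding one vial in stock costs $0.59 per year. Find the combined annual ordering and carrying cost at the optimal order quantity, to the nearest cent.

TC* ≈ $3,727.84

EOQ = √(2DS/H) = √(2 × 38,740 × 304 / 0.59) ≈ 6318.38.
At Q*, ordering cost (D/Q*)S equals holding cost (Q*/2)H, each = √(DSH/2).
Minimum total = √(2DSH) = √(2 × 38,740 × 304 × 0.59) ≈ 3727.843.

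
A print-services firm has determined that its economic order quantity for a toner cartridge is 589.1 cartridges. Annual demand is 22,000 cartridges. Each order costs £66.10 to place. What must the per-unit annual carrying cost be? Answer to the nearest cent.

H ≈ £8.38

Invert the EOQ relation Q*² = 2DS/H.
From Q* = √(2DS/H): H = 2DS / Q*² = 2 × 22,000 × 66.1 / 589.1² = 8.3806.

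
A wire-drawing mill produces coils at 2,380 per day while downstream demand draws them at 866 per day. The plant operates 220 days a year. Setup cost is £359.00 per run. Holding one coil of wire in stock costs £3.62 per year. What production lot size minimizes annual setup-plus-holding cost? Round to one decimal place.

Q* ≈ 7,707.3 coils

Annual demand D = 866 × 220 = 190,520.
Production build-up factor (1 − d/p) = 1 − 866/2,380 = 0.6361.
Q* = √(2DS / (H(1 − d/p))) = √(2 × 190,520 × 359 / (3.62 × 0.6361)).
= √(136,793,360 / 2.3028) ≈ 7707.327.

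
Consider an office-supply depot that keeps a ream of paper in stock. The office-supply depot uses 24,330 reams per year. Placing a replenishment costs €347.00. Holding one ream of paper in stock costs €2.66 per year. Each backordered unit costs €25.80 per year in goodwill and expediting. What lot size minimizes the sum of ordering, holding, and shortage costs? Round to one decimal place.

With planned backorders, Q* = √(2DS/H) · √((H+B)/B).
√(2DS/H) = √(2 × 24,330 × 347 / 2.66) = 2519.475.
√((H+B)/B) = √((2.66+25.8)/25.8) = 1.0503.
Q* ≈ 2646.169.

Q* ≈ 2,646.2 reams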